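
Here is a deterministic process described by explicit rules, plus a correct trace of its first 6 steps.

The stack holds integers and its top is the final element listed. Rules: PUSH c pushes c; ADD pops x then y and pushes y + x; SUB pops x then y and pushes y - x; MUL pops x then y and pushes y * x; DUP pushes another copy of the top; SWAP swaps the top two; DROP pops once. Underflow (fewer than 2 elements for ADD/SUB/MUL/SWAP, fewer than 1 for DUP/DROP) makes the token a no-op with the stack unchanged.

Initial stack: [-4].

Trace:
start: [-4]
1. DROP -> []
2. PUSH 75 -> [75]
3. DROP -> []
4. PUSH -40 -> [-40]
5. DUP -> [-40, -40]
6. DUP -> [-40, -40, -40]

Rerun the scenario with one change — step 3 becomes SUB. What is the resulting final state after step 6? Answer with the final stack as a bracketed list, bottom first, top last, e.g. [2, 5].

(re-executing from step 3 with the substitution; state before step 3: [75])
3. SUB -> [75]
4. PUSH -40 -> [75, -40]
5. DUP -> [75, -40, -40]
6. DUP -> [75, -40, -40, -40]

[75, -40, -40, -40]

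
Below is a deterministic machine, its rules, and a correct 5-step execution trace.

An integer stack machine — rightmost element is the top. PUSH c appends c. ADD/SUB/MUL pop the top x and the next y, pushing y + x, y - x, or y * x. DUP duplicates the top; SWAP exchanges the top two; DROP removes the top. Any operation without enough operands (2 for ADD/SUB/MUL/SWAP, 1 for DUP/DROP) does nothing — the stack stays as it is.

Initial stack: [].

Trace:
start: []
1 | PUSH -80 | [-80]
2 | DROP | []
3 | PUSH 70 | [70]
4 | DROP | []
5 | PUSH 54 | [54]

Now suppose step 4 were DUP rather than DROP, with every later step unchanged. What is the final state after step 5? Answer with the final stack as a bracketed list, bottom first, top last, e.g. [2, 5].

(re-executing from step 4 with the substitution; state before step 4: [70])
4 | DUP | [70, 70]
5 | PUSH 54 | [70, 70, 54]

[70, 70, 54]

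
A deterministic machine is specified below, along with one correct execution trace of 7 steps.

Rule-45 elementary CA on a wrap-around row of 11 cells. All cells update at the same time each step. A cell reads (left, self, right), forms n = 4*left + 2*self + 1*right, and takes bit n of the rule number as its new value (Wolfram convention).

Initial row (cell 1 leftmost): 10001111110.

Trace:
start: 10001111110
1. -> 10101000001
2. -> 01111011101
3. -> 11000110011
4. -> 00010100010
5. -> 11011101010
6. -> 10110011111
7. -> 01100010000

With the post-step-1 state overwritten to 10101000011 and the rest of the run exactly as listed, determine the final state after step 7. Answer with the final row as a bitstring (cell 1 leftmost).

00011111101

state after step 1 := 10101000011
2. -> 01111011010
3. -> 01000110110
4. -> 01010101100
5. -> 01111111001
6. -> 11000000001
7. -> 00011111101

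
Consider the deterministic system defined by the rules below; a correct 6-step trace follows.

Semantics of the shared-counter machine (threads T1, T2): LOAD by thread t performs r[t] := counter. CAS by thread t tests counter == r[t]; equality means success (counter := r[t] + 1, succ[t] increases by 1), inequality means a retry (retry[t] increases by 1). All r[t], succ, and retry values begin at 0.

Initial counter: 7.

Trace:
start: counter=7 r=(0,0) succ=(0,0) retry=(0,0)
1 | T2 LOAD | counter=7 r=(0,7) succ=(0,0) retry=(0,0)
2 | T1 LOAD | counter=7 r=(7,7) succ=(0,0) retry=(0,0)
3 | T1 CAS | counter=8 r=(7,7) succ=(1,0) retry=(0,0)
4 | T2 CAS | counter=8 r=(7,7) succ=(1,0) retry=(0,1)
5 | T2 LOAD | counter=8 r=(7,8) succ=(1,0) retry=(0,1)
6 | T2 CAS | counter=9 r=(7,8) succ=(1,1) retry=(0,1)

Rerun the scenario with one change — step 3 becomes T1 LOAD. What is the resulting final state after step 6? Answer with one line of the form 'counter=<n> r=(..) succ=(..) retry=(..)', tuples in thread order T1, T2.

(re-executing from step 3 with the substitution; state before step 3: counter=7 r=(7,7) succ=(0,0) retry=(0,0))
3 | T1 LOAD | counter=7 r=(7,7) succ=(0,0) retry=(0,0)
4 | T2 CAS | counter=8 r=(7,7) succ=(0,1) retry=(0,0)
5 | T2 LOAD | counter=8 r=(7,8) succ=(0,1) retry=(0,0)
6 | T2 CAS | counter=9 r=(7,8) succ=(0,2) retry=(0,0)

counter=9 r=(7,8) succ=(0,2) retry=(0,0)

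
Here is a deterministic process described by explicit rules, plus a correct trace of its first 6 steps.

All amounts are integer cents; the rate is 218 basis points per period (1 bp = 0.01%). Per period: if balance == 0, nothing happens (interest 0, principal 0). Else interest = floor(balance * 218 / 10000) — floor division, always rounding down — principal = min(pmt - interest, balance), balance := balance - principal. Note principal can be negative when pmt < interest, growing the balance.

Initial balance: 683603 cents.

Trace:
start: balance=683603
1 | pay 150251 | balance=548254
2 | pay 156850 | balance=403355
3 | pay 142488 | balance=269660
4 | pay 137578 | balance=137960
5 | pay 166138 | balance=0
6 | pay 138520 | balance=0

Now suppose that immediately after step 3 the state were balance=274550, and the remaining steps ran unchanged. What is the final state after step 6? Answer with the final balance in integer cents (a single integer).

state after step 3 := balance=274550
4 | pay 137578 | balance=142957
5 | pay 166138 | balance=0
6 | pay 138520 | balance=0

0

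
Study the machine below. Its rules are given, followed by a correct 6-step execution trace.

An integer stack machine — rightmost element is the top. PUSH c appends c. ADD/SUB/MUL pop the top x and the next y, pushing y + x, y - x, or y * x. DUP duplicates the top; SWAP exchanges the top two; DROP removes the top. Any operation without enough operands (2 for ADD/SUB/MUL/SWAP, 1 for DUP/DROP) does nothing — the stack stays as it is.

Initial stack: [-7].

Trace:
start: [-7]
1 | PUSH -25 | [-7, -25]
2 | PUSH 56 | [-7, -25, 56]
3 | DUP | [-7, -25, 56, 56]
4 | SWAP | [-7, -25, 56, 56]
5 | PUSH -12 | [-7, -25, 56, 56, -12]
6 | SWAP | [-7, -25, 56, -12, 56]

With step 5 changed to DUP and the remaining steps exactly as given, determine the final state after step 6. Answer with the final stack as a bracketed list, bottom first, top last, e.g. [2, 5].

[-7, -25, 56, 56, 56]

(re-executing from step 5 with the substitution; state before step 5: [-7, -25, 56, 56])
5 | DUP | [-7, -25, 56, 56, 56]
6 | SWAP | [-7, -25, 56, 56, 56]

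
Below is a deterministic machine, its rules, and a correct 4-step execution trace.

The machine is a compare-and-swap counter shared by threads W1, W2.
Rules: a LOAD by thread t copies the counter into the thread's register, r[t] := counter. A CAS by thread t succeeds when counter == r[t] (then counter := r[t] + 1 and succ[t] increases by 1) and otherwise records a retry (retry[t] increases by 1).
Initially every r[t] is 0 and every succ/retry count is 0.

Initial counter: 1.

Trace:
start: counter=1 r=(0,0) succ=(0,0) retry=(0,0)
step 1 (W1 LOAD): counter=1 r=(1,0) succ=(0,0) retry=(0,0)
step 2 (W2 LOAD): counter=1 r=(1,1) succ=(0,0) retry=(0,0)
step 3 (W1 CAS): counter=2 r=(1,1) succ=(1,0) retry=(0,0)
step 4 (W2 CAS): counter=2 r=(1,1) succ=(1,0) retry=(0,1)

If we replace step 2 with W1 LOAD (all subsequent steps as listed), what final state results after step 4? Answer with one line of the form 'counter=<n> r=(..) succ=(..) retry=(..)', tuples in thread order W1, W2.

(re-executing from step 2 with the substitution; state before step 2: counter=1 r=(1,0) succ=(0,0) retry=(0,0))
step 2 (W1 LOAD): counter=1 r=(1,0) succ=(0,0) retry=(0,0)
step 3 (W1 CAS): counter=2 r=(1,0) succ=(1,0) retry=(0,0)
step 4 (W2 CAS): counter=2 r=(1,0) succ=(1,0) retry=(0,1)

counter=2 r=(1,0) succ=(1,0) retry=(0,1)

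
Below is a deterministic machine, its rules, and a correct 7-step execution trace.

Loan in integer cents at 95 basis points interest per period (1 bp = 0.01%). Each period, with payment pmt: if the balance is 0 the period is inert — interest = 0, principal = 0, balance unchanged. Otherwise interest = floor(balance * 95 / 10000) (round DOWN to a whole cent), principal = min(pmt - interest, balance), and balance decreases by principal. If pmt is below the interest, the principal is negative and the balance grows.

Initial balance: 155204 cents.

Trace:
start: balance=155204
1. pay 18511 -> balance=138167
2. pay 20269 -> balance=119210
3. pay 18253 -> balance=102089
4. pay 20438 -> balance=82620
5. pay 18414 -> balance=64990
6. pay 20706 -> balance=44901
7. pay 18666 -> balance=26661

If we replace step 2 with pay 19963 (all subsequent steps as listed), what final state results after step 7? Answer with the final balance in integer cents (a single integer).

(re-executing from step 2 with the substitution; state before step 2: balance=138167)
2. pay 19963 -> balance=119516
3. pay 18253 -> balance=102398
4. pay 20438 -> balance=82932
5. pay 18414 -> balance=65305
6. pay 20706 -> balance=45219
7. pay 18666 -> balance=26982

26982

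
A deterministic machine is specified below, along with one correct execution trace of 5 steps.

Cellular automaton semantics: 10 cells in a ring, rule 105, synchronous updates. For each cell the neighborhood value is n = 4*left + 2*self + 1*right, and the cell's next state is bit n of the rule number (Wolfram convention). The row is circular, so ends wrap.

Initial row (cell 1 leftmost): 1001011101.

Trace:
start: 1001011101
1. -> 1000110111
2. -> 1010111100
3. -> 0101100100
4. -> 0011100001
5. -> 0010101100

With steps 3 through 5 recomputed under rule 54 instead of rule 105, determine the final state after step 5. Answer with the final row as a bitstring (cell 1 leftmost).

(re-executing steps 3..5 under rule 54; state before step 3: 1010111100)
3. -> 1111000011
4. -> 0000100100
5. -> 0001111110

0001111110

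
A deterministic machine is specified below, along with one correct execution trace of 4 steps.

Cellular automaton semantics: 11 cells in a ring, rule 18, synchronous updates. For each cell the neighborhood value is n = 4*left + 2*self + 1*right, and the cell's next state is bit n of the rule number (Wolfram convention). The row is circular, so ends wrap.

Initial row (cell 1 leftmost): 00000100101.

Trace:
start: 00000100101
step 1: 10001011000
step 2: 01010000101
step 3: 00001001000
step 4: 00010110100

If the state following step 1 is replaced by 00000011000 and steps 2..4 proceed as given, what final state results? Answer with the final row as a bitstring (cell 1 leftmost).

00010000001

state after step 1 := 00000011000
step 2: 00000100100
step 3: 00001011010
step 4: 00010000001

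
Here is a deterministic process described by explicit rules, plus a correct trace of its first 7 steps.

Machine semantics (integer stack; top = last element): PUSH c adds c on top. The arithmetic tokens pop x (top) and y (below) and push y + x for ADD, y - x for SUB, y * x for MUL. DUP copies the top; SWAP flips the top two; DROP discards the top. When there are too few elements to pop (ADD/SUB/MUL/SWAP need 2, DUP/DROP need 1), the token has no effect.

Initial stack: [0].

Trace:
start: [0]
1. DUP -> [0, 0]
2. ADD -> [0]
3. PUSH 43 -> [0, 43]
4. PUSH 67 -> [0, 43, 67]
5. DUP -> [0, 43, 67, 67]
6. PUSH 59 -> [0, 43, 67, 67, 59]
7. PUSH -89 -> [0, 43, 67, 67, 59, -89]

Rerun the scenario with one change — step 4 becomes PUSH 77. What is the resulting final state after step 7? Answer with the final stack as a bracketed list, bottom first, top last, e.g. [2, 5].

[0, 43, 77, 77, 59, -89]

(re-executing from step 4 with the substitution; state before step 4: [0, 43])
4. PUSH 77 -> [0, 43, 77]
5. DUP -> [0, 43, 77, 77]
6. PUSH 59 -> [0, 43, 77, 77, 59]
7. PUSH -89 -> [0, 43, 77, 77, 59, -89]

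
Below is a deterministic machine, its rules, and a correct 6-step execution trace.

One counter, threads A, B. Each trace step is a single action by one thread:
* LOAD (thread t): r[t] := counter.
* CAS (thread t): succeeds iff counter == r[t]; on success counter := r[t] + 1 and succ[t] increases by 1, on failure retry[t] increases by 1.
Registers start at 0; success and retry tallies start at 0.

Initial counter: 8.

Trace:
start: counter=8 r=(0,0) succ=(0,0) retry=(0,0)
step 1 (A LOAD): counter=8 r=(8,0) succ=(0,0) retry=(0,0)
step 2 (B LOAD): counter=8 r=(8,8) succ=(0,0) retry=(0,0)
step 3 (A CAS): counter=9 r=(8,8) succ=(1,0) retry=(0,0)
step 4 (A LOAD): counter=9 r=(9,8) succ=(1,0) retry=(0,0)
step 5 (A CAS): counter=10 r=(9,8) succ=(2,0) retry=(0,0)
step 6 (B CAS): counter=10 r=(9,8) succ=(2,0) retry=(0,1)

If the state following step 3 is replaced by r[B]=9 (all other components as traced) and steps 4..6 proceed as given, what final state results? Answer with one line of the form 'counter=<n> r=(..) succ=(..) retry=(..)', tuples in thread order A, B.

state after step 3 := counter=9 r=(8,9) succ=(1,0) retry=(0,0)
step 4 (A LOAD): counter=9 r=(9,9) succ=(1,0) retry=(0,0)
step 5 (A CAS): counter=10 r=(9,9) succ=(2,0) retry=(0,0)
step 6 (B CAS): counter=10 r=(9,9) succ=(2,0) retry=(0,1)

counter=10 r=(9,9) succ=(2,0) retry=(0,1)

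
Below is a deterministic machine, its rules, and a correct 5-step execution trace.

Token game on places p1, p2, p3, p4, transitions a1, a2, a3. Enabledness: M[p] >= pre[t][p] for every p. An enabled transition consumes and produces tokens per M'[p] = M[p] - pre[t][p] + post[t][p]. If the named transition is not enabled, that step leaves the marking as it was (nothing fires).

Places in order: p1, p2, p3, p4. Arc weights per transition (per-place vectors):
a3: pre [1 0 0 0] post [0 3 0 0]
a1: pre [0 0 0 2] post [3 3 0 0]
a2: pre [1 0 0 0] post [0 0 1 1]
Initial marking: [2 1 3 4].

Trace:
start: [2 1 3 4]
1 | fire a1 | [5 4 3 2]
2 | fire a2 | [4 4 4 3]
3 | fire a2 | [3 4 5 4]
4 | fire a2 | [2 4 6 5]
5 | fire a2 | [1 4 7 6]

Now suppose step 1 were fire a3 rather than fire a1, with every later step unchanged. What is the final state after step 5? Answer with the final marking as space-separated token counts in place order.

(re-executing from step 1 with the substitution; state before step 1: [2 1 3 4])
1 | fire a3 | [1 4 3 4]
2 | fire a2 | [0 4 4 5]
3 | fire a2 | [0 4 4 5]
4 | fire a2 | [0 4 4 5]
5 | fire a2 | [0 4 4 5]

0 4 4 5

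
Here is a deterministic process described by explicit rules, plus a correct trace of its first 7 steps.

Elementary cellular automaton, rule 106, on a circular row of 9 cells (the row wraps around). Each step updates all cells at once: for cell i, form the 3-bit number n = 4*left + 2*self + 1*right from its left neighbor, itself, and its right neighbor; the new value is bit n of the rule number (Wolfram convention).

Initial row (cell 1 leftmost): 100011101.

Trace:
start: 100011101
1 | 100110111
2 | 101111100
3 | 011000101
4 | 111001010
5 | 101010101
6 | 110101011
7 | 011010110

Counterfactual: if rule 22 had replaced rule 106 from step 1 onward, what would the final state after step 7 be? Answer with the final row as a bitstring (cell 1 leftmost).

(re-executing steps 1..7 under rule 22; state before step 1: 100011101)
1 | 010100000
2 | 110110000
3 | 000001001
4 | 100011111
5 | 010100000
6 | 110110000
7 | 000001001

000001001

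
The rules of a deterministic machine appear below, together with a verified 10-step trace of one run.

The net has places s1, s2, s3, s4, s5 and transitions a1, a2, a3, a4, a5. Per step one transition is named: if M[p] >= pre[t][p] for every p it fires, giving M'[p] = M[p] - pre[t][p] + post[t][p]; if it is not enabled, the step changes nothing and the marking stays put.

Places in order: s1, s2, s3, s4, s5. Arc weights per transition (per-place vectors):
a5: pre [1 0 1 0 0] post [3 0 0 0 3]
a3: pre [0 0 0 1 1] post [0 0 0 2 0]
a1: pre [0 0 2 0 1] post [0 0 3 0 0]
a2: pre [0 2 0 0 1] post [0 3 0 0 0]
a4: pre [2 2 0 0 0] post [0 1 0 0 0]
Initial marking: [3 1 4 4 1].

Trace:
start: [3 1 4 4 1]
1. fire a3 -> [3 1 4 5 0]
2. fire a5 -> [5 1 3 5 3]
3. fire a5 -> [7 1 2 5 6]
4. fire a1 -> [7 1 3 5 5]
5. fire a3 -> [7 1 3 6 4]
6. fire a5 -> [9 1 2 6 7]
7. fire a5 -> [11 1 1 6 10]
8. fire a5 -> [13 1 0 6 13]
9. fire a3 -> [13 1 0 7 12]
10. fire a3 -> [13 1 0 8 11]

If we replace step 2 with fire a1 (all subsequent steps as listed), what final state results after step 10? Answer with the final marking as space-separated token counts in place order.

(re-executing from step 2 with the substitution; state before step 2: [3 1 4 5 0])
2. fire a1 -> [3 1 4 5 0]
3. fire a5 -> [5 1 3 5 3]
4. fire a1 -> [5 1 4 5 2]
5. fire a3 -> [5 1 4 6 1]
6. fire a5 -> [7 1 3 6 4]
7. fire a5 -> [9 1 2 6 7]
8. fire a5 -> [11 1 1 6 10]
9. fire a3 -> [11 1 1 7 9]
10. fire a3 -> [11 1 1 8 8]

11 1 1 8 8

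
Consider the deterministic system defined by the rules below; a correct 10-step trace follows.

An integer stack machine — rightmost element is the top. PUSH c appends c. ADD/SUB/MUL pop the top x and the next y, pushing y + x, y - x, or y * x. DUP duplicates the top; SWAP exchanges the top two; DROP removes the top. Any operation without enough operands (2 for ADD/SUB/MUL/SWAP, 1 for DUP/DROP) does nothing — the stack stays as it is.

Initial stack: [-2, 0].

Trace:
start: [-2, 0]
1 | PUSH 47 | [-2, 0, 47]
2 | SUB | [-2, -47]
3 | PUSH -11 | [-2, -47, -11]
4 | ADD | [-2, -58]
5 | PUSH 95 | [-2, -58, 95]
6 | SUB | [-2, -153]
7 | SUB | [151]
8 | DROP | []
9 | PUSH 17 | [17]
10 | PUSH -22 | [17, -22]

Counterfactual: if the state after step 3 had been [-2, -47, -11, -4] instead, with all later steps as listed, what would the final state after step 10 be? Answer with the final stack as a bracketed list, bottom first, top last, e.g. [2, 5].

[-2, 17, -22]

state after step 3 := [-2, -47, -11, -4]
4 | ADD | [-2, -47, -15]
5 | PUSH 95 | [-2, -47, -15, 95]
6 | SUB | [-2, -47, -110]
7 | SUB | [-2, 63]
8 | DROP | [-2]
9 | PUSH 17 | [-2, 17]
10 | PUSH -22 | [-2, 17, -22]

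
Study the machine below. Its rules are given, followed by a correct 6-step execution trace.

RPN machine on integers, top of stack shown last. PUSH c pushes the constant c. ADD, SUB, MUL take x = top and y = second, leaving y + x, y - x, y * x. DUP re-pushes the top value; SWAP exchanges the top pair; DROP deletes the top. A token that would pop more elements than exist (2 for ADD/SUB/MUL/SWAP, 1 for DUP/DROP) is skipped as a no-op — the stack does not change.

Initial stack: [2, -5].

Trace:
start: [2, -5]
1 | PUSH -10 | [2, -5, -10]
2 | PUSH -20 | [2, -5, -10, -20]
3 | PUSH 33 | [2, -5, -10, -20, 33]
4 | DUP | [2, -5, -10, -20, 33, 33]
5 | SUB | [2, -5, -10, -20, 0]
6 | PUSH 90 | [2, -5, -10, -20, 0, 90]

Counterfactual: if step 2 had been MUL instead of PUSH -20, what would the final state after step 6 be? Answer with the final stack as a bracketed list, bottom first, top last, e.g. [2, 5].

(re-executing from step 2 with the substitution; state before step 2: [2, -5, -10])
2 | MUL | [2, 50]
3 | PUSH 33 | [2, 50, 33]
4 | DUP | [2, 50, 33, 33]
5 | SUB | [2, 50, 0]
6 | PUSH 90 | [2, 50, 0, 90]

[2, 50, 0, 90]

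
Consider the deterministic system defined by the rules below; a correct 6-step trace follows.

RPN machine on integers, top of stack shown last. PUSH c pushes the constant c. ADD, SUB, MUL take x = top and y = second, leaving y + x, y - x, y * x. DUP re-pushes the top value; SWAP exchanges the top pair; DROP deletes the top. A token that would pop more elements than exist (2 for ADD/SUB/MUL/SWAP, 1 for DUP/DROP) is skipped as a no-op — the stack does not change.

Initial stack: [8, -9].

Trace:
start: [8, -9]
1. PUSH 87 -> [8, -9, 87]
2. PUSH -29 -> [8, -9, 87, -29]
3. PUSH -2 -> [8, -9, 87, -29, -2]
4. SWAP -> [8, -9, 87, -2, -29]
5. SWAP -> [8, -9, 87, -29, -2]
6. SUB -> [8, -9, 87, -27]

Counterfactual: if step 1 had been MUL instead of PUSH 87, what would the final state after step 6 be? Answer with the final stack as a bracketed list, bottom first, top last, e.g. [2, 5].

(re-executing from step 1 with the substitution; state before step 1: [8, -9])
1. MUL -> [-72]
2. PUSH -29 -> [-72, -29]
3. PUSH -2 -> [-72, -29, -2]
4. SWAP -> [-72, -2, -29]
5. SWAP -> [-72, -29, -2]
6. SUB -> [-72, -27]

[-72, -27]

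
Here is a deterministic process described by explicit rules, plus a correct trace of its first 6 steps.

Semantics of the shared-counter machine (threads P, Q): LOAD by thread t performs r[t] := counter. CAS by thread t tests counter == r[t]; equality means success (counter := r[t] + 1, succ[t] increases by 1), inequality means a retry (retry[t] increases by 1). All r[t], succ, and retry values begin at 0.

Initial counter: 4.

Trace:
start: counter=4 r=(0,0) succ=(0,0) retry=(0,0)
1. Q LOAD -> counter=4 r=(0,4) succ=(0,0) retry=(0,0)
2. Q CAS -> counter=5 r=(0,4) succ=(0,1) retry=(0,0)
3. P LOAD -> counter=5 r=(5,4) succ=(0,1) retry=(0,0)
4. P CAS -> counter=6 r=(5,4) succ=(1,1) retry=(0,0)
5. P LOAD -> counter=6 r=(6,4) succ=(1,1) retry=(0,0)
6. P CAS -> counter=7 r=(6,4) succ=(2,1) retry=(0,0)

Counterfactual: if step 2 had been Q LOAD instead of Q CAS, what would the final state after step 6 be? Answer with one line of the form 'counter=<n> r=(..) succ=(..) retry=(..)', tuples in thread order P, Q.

(re-executing from step 2 with the substitution; state before step 2: counter=4 r=(0,4) succ=(0,0) retry=(0,0))
2. Q LOAD -> counter=4 r=(0,4) succ=(0,0) retry=(0,0)
3. P LOAD -> counter=4 r=(4,4) succ=(0,0) retry=(0,0)
4. P CAS -> counter=5 r=(4,4) succ=(1,0) retry=(0,0)
5. P LOAD -> counter=5 r=(5,4) succ=(1,0) retry=(0,0)
6. P CAS -> counter=6 r=(5,4) succ=(2,0) retry=(0,0)

counter=6 r=(5,4) succ=(2,0) retry=(0,0)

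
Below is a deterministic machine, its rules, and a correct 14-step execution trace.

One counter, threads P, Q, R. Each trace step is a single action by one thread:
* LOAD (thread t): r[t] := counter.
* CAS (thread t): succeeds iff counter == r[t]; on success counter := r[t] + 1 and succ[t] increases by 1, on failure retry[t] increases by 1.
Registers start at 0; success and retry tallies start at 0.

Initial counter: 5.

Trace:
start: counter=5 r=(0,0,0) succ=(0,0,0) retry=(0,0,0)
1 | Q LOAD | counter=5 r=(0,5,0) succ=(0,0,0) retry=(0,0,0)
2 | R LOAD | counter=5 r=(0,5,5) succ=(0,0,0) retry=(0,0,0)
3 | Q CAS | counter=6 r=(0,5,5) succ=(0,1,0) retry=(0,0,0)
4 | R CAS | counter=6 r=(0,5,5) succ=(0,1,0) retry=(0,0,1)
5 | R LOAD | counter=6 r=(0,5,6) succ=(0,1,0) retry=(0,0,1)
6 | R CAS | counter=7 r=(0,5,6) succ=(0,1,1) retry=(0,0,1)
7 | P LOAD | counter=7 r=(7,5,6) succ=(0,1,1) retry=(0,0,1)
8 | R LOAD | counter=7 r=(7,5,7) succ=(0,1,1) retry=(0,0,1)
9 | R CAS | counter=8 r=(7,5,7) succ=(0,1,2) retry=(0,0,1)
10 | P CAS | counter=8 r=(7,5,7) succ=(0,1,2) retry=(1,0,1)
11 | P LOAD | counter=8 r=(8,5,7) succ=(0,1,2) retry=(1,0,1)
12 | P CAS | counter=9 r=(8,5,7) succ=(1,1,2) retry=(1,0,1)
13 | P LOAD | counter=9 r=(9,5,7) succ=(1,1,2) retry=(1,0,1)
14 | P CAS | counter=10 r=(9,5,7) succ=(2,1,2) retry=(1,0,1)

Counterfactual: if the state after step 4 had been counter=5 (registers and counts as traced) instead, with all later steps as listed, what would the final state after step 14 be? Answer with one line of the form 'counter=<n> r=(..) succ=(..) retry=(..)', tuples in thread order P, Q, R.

state after step 4 := counter=5 r=(0,5,5) succ=(0,1,0) retry=(0,0,1)
5 | R LOAD | counter=5 r=(0,5,5) succ=(0,1,0) retry=(0,0,1)
6 | R CAS | counter=6 r=(0,5,5) succ=(0,1,1) retry=(0,0,1)
7 | P LOAD | counter=6 r=(6,5,5) succ=(0,1,1) retry=(0,0,1)
8 | R LOAD | counter=6 r=(6,5,6) succ=(0,1,1) retry=(0,0,1)
9 | R CAS | counter=7 r=(6,5,6) succ=(0,1,2) retry=(0,0,1)
10 | P CAS | counter=7 r=(6,5,6) succ=(0,1,2) retry=(1,0,1)
11 | P LOAD | counter=7 r=(7,5,6) succ=(0,1,2) retry=(1,0,1)
12 | P CAS | counter=8 r=(7,5,6) succ=(1,1,2) retry=(1,0,1)
13 | P LOAD | counter=8 r=(8,5,6) succ=(1,1,2) retry=(1,0,1)
14 | P CAS | counter=9 r=(8,5,6) succ=(2,1,2) retry=(1,0,1)

counter=9 r=(8,5,6) succ=(2,1,2) retry=(1,0,1)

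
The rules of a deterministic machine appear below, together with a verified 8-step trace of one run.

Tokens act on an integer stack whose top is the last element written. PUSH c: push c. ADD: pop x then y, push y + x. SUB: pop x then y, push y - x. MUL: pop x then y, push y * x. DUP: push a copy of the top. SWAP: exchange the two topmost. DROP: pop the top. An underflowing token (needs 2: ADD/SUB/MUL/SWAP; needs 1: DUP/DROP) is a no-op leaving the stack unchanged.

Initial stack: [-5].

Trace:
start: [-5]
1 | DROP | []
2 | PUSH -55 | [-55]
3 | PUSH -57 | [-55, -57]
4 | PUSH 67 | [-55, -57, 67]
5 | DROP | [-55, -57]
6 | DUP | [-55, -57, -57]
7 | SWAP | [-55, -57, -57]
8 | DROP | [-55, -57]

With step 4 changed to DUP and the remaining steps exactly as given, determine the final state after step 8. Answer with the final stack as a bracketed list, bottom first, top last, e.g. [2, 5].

(re-executing from step 4 with the substitution; state before step 4: [-55, -57])
4 | DUP | [-55, -57, -57]
5 | DROP | [-55, -57]
6 | DUP | [-55, -57, -57]
7 | SWAP | [-55, -57, -57]
8 | DROP | [-55, -57]

[-55, -57]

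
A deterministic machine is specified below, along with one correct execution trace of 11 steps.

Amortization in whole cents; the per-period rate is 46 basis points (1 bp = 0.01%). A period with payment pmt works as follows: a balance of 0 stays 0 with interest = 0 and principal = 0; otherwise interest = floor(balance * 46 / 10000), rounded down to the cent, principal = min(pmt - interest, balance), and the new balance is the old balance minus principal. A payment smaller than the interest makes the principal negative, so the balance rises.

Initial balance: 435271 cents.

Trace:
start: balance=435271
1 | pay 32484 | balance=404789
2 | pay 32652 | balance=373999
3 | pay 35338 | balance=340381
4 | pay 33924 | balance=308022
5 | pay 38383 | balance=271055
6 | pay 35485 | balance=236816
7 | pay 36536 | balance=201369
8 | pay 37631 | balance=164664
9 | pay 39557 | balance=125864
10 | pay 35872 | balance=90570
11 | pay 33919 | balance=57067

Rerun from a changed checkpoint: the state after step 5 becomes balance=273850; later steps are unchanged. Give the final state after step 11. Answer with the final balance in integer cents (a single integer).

59941

state after step 5 := balance=273850
6 | pay 35485 | balance=239624
7 | pay 36536 | balance=204190
8 | pay 37631 | balance=167498
9 | pay 39557 | balance=128711
10 | pay 35872 | balance=93431
11 | pay 33919 | balance=59941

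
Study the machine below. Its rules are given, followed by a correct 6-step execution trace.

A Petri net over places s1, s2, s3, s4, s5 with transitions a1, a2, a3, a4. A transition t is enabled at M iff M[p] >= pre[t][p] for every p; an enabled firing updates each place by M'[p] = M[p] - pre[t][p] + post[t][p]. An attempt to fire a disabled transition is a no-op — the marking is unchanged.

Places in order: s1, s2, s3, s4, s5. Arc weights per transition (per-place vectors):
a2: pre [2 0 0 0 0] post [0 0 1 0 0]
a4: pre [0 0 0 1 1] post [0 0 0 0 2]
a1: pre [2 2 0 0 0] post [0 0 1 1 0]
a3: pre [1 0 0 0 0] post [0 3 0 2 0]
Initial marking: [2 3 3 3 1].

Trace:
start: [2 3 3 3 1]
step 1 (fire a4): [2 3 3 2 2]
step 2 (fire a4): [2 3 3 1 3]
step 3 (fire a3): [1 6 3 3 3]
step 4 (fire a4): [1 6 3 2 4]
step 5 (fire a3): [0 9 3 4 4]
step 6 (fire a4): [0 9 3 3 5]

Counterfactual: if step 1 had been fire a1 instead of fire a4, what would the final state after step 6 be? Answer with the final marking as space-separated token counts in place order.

(re-executing from step 1 with the substitution; state before step 1: [2 3 3 3 1])
step 1 (fire a1): [0 1 4 4 1]
step 2 (fire a4): [0 1 4 3 2]
step 3 (fire a3): [0 1 4 3 2]
step 4 (fire a4): [0 1 4 2 3]
step 5 (fire a3): [0 1 4 2 3]
step 6 (fire a4): [0 1 4 1 4]

0 1 4 1 4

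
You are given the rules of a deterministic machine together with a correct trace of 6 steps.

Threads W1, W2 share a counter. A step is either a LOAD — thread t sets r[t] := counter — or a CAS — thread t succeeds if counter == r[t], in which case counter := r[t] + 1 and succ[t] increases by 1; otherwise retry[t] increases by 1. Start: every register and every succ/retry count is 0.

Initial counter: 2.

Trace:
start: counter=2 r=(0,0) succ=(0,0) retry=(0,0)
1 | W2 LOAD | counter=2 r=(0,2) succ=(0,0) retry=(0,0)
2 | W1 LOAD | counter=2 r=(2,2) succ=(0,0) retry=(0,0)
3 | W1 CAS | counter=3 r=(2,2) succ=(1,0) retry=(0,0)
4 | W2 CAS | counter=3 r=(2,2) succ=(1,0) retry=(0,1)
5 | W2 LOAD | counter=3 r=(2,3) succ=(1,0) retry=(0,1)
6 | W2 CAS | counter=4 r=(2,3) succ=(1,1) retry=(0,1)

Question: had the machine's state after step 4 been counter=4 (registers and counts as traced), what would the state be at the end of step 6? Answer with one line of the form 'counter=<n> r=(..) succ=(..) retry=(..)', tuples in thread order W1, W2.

counter=5 r=(2,4) succ=(1,1) retry=(0,1)

state after step 4 := counter=4 r=(2,2) succ=(1,0) retry=(0,1)
5 | W2 LOAD | counter=4 r=(2,4) succ=(1,0) retry=(0,1)
6 | W2 CAS | counter=5 r=(2,4) succ=(1,1) retry=(0,1)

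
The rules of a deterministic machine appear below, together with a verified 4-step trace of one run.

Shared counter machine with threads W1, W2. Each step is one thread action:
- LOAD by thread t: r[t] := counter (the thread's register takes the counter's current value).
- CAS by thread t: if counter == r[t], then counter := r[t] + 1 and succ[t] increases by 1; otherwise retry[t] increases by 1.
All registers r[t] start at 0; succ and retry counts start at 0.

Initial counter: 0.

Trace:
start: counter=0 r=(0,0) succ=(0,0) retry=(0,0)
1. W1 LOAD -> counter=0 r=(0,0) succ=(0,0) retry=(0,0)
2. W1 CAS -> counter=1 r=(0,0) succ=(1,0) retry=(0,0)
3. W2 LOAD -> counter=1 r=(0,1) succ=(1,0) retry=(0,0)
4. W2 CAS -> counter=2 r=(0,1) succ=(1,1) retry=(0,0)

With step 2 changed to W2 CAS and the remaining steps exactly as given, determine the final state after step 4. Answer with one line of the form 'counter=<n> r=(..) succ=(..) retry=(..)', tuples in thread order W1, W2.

counter=2 r=(0,1) succ=(0,2) retry=(0,0)

(re-executing from step 2 with the substitution; state before step 2: counter=0 r=(0,0) succ=(0,0) retry=(0,0))
2. W2 CAS -> counter=1 r=(0,0) succ=(0,1) retry=(0,0)
3. W2 LOAD -> counter=1 r=(0,1) succ=(0,1) retry=(0,0)
4. W2 CAS -> counter=2 r=(0,1) succ=(0,2) retry=(0,0)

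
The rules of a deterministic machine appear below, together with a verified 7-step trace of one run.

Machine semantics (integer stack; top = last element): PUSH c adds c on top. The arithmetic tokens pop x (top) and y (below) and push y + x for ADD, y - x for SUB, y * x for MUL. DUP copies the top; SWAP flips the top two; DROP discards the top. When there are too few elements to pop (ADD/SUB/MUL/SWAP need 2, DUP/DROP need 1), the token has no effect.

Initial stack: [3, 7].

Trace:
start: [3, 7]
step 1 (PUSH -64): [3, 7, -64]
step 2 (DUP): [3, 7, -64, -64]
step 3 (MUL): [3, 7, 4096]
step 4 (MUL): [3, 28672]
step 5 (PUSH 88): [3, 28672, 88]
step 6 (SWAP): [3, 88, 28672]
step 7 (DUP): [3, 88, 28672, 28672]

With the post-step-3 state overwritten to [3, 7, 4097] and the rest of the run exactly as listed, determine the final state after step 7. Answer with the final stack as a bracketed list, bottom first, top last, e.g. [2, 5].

[3, 88, 28679, 28679]

state after step 3 := [3, 7, 4097]
step 4 (MUL): [3, 28679]
step 5 (PUSH 88): [3, 28679, 88]
step 6 (SWAP): [3, 88, 28679]
step 7 (DUP): [3, 88, 28679, 28679]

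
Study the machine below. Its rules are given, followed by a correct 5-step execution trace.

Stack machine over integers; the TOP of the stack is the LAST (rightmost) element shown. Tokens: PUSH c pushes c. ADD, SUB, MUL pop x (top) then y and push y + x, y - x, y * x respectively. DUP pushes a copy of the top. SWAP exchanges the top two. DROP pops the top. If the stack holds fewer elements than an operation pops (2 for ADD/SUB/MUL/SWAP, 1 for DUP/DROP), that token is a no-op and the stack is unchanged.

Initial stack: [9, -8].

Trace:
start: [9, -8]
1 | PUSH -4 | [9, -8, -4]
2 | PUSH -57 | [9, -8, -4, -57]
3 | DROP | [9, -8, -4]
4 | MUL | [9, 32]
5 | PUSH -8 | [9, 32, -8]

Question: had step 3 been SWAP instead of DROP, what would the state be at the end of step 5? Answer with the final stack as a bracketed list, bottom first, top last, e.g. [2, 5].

[9, -8, 228, -8]

(re-executing from step 3 with the substitution; state before step 3: [9, -8, -4, -57])
3 | SWAP | [9, -8, -57, -4]
4 | MUL | [9, -8, 228]
5 | PUSH -8 | [9, -8, 228, -8]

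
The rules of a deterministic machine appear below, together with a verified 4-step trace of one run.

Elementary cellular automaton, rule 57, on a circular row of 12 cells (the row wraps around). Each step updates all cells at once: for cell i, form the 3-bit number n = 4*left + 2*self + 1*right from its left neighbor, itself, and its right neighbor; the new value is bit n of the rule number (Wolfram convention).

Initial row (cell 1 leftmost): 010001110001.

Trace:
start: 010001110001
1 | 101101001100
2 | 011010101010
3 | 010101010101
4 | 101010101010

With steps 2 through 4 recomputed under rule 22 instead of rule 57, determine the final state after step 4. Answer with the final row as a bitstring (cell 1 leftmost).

(re-executing steps 2..4 under rule 22; state before step 2: 101101001100)
2 | 100001110011
3 | 010010001100
4 | 111111010010

111111010010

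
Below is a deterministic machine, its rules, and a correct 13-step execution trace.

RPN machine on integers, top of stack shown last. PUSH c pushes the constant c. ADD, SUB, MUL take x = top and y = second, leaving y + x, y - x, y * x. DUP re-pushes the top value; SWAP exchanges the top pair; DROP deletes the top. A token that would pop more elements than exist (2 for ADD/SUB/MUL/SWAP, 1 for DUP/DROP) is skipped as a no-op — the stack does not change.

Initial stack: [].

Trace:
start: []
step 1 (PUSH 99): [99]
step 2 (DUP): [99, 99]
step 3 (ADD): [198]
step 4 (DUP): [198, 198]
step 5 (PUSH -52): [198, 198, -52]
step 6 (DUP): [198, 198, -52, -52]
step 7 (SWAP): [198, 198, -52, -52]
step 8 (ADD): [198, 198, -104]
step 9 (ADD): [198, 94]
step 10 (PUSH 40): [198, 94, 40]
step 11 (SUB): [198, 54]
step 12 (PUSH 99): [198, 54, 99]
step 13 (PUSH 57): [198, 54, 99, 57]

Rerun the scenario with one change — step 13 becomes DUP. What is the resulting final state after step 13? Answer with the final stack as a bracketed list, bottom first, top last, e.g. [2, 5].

(re-executing from step 13 with the substitution; state before step 13: [198, 54, 99])
step 13 (DUP): [198, 54, 99, 99]

[198, 54, 99, 99]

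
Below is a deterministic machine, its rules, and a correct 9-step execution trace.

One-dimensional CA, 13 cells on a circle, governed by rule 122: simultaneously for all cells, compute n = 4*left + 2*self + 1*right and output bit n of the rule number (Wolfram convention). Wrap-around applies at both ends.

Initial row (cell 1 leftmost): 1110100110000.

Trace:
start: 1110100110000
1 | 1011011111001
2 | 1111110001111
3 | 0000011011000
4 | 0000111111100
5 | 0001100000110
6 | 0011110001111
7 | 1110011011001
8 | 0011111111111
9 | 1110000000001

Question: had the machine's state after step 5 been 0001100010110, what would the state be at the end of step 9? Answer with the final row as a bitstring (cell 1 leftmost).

1110000000001

state after step 5 := 0001100010110
6 | 0011110101111
7 | 1110011011001
8 | 0011111111111
9 | 1110000000001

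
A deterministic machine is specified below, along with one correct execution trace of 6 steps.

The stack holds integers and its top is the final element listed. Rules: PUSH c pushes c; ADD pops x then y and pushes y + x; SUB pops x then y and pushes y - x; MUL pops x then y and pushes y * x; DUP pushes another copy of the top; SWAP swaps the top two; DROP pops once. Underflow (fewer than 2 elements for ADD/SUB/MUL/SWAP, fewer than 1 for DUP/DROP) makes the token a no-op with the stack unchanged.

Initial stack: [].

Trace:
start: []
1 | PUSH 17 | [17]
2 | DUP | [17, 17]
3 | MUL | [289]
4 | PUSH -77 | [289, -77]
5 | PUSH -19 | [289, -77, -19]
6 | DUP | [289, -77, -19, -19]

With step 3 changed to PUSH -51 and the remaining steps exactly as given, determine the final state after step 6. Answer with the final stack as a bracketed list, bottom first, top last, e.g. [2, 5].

[17, 17, -51, -77, -19, -19]

(re-executing from step 3 with the substitution; state before step 3: [17, 17])
3 | PUSH -51 | [17, 17, -51]
4 | PUSH -77 | [17, 17, -51, -77]
5 | PUSH -19 | [17, 17, -51, -77, -19]
6 | DUP | [17, 17, -51, -77, -19, -19]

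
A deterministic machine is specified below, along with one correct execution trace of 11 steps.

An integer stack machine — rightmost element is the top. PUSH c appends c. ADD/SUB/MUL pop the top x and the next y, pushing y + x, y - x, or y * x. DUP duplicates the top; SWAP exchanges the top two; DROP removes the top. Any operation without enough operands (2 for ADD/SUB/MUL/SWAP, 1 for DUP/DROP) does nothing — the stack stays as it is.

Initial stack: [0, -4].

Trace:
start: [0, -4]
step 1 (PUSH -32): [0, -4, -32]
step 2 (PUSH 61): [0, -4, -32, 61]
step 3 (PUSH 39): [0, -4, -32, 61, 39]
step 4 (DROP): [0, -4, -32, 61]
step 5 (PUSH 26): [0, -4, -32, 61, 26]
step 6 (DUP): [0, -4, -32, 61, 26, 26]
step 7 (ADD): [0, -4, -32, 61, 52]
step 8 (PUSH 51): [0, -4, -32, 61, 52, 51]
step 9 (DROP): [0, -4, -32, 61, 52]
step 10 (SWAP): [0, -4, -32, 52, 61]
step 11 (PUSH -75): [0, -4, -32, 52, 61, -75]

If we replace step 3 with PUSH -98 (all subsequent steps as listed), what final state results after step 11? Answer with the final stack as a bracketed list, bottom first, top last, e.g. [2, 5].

[0, -4, -32, 52, 61, -75]

(re-executing from step 3 with the substitution; state before step 3: [0, -4, -32, 61])
step 3 (PUSH -98): [0, -4, -32, 61, -98]
step 4 (DROP): [0, -4, -32, 61]
step 5 (PUSH 26): [0, -4, -32, 61, 26]
step 6 (DUP): [0, -4, -32, 61, 26, 26]
step 7 (ADD): [0, -4, -32, 61, 52]
step 8 (PUSH 51): [0, -4, -32, 61, 52, 51]
step 9 (DROP): [0, -4, -32, 61, 52]
step 10 (SWAP): [0, -4, -32, 52, 61]
step 11 (PUSH -75): [0, -4, -32, 52, 61, -75]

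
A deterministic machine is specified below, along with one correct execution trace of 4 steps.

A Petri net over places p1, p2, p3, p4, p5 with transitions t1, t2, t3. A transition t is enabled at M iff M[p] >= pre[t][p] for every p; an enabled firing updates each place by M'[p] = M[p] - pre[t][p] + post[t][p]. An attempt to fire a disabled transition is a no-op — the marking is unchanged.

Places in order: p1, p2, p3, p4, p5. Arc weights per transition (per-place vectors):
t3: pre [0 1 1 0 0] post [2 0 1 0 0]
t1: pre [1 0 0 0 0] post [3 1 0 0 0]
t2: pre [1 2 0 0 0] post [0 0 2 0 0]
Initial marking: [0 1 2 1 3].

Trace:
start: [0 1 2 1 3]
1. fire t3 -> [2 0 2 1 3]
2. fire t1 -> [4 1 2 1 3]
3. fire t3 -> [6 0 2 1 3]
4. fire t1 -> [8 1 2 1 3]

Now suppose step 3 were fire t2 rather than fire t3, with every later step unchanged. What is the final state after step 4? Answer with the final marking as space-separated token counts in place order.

(re-executing from step 3 with the substitution; state before step 3: [4 1 2 1 3])
3. fire t2 -> [4 1 2 1 3]
4. fire t1 -> [6 2 2 1 3]

6 2 2 1 3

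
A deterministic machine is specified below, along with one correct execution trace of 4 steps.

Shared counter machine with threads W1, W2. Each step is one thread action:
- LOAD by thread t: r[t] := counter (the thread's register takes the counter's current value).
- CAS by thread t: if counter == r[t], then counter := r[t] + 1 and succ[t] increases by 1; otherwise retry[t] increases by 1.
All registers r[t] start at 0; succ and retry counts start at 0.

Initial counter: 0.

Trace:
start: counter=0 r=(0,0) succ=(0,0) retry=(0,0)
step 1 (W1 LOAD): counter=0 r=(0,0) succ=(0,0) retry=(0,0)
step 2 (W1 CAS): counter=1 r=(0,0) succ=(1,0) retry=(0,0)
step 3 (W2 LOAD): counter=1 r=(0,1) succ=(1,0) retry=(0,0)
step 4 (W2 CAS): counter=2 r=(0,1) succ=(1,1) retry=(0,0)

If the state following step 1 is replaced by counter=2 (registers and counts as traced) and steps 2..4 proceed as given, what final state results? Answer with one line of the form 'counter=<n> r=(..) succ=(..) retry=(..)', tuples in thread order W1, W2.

counter=3 r=(0,2) succ=(0,1) retry=(1,0)

state after step 1 := counter=2 r=(0,0) succ=(0,0) retry=(0,0)
step 2 (W1 CAS): counter=2 r=(0,0) succ=(0,0) retry=(1,0)
step 3 (W2 LOAD): counter=2 r=(0,2) succ=(0,0) retry=(1,0)
step 4 (W2 CAS): counter=3 r=(0,2) succ=(0,1) retry=(1,0)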